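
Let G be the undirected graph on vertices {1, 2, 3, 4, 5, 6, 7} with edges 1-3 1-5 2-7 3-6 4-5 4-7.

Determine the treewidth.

1

A width-1 tree decomposition is:
Bags: B1 = {3, 6}  B2 = {1, 3}  B3 = {1, 5}  B4 = {4, 5}  B5 = {4, 7}  B6 = {2, 7}
Tree: B1–B2, B2–B3, B3–B4, B4–B5, B5–B6
Each bag holds 2 vertices, so the decomposition has width 1, which upper-bounds the treewidth. Since G has at least one edge (e.g. 6–3), it is not an edgeless graph, so tw(G) ≥ 1. Combining the bounds, tw(G) = 1.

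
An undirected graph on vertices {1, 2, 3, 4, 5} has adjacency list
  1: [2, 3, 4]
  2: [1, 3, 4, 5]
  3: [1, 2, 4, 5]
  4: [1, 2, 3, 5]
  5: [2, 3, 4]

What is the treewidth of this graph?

A width-3 tree decomposition is:
Bags: B1 = {1, 2, 3, 4}  B2 = {2, 3, 4, 5}
Tree: B1–B2
The largest bag has 4 vertices, giving width 3; this decomposition certifies tw(G) ≤ 3. On the other hand G contains the 4-clique {1, 2, 3, 4}. A clique must lie in a single bag of any decomposition, so no decomposition can have width below 3. Combining the bounds, tw(G) = 3.

3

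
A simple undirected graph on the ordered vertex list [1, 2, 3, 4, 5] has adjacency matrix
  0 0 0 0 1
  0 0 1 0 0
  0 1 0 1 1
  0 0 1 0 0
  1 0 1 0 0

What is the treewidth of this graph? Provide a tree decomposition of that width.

Treewidth 1.
Bags: B1 = {3, 4}  B2 = {3, 5}  B3 = {1, 5}  B4 = {2, 3}
Tree: B1–B2, B2–B3, B2–B4

Each bag holds 2 vertices, so the decomposition has width 1, which upper-bounds the treewidth. Since G has at least one edge (e.g. 4–3), it is not an edgeless graph, so tw(G) ≥ 1. Hence tw(G) = 1 exactly.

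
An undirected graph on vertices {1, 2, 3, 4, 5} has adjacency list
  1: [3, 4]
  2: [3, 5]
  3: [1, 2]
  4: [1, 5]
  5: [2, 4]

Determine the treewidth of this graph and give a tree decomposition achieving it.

Treewidth 2.
Bags: B1 = {2, 4, 5}  B2 = {1, 2, 4}  B3 = {1, 2, 3}
Tree: B1–B2, B2–B3

Every bag has size at most 3, so the width is 3 − 1 = 2 and tw(G) ≤ 2. The edges 2–5–4–1–3–2 form a cycle, so G is not a tree and its treewidth is at least 2. Therefore the treewidth is 2.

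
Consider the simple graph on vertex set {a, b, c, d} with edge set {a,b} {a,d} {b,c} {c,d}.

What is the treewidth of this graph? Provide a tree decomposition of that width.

Each bag holds 3 vertices, so the decomposition has width 2, which upper-bounds the treewidth. Since c–b–a–d–c is a cycle in G, G is not acyclic. Forests are exactly the graphs of treewidth ≤ 1, so tw(G) ≥ 2. Combining the bounds, tw(G) = 2.

Treewidth 2.
One such decomposition:
Bags: B1 = {a, b, c}  B2 = {a, c, d}
Tree: B1–B2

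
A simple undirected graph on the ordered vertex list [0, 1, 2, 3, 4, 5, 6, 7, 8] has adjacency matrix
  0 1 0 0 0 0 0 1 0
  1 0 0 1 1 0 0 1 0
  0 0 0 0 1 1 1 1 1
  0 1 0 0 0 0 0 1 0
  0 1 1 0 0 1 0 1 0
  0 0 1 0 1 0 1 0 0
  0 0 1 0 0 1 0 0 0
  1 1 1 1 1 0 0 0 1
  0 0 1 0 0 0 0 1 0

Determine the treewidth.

2

A width-2 tree decomposition is:
Bags: B1 = {2, 7, 8}  B2 = {2, 4, 7}  B3 = {2, 4, 5}  B4 = {1, 4, 7}  B5 = {1, 3, 7}  B6 = {2, 5, 6}  B7 = {0, 1, 7}
Tree: B1–B2, B2–B3, B2–B4, B4–B5, B3–B6, B4–B7
Every bag has size at most 3, so the width is 3 − 1 = 2 and tw(G) ≤ 2. For the lower bound, the 3 vertices {2, 4, 5} are pairwise adjacent, and any tree decomposition puts a clique entirely inside one bag — forcing width ≥ 2. Hence tw(G) = 2 exactly.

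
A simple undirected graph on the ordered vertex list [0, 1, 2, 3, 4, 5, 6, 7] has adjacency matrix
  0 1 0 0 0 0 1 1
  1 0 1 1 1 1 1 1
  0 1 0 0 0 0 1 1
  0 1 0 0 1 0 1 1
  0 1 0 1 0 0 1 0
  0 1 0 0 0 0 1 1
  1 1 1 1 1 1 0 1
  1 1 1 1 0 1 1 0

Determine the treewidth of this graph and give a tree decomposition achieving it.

Treewidth 3.
Bags: B1 = {1, 5, 6, 7}  B2 = {0, 1, 6, 7}  B3 = {1, 3, 6, 7}  B4 = {1, 3, 4, 6}  B5 = {1, 2, 6, 7}
Tree: B1–B2, B1–B3, B3–B4, B1–B5

Every bag has size at most 4, so the width is 4 − 1 = 3 and tw(G) ≤ 3. Conversely, {1, 3, 4, 6} is a clique of size 4, and the vertices of any clique must share a bag in every tree decomposition; so some bag has ≥ 4 vertices and tw(G) ≥ 3. The upper and lower bounds meet at 3, so that is the treewidth.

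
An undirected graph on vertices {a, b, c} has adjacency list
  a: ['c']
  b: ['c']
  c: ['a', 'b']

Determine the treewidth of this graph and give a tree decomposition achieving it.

Every bag has size at most 2, so the width is 2 − 1 = 1 and tw(G) ≤ 1. G has an edge, so its treewidth is at least 1. Hence tw(G) = 1 exactly.

Treewidth 1.
One optimal decomposition is:
Bags: B1 = {a, c}  B2 = {b, c}
Tree: B1–B2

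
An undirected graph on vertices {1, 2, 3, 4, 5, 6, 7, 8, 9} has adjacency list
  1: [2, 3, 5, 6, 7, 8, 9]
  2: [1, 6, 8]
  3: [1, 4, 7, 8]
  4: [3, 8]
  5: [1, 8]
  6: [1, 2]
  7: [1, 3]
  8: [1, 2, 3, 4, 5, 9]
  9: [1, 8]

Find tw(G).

2

A width-2 tree decomposition is:
Bags: B1 = {1, 3, 8}  B2 = {1, 5, 8}  B3 = {1, 2, 8}  B4 = {1, 8, 9}  B5 = {1, 3, 7}  B6 = {1, 2, 6}  B7 = {3, 4, 8}
Tree: B1–B2, B2–B3, B3–B4, B1–B5, B3–B6, B1–B7
Every bag has size at most 3, so the width is 3 − 1 = 2 and tw(G) ≤ 2. On the other hand G contains the 3-clique {1, 8, 9}. A clique must lie in a single bag of any decomposition, so no decomposition can have width below 2. Hence tw(G) = 2 exactly.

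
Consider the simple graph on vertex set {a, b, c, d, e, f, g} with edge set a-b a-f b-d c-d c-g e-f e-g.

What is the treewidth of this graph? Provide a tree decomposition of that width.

Treewidth 2.
One optimal decomposition is:
Bags: B1 = {c, e, g}  B2 = {c, d, e}  B3 = {b, d, e}  B4 = {a, b, e}  B5 = {a, e, f}
Tree: B1–B2, B2–B3, B3–B4, B4–B5

Each bag holds 3 vertices, so the decomposition has width 2, which upper-bounds the treewidth. For the lower bound, G contains the cycle e–g–c–d–b–a–f–e, so G is not a forest; only forests have treewidth ≤ 1, hence tw(G) ≥ 2. The upper and lower bounds meet at 2, so that is the treewidth.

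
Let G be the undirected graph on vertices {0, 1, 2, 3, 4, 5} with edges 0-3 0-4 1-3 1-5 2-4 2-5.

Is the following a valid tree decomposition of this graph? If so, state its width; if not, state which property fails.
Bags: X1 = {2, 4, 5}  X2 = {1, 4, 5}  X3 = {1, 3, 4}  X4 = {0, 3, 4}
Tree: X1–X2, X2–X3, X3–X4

Vertex coverage: the bags together contain {0, 1, 2, 3, 4, 5}, the full vertex set. Edge coverage: each edge of G has both endpoints in at least one bag. Running intersection: for every vertex, the bags containing it form a connected subtree. All three properties hold, so this is a valid tree decomposition of width max|bag| − 1 = 2, and hence tw(G) ≤ 2.

Yes; width 2.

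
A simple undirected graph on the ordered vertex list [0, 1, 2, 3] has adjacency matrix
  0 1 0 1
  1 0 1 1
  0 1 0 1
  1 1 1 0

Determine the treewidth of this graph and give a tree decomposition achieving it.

The largest bag has 3 vertices, giving width 2; this decomposition certifies tw(G) ≤ 2. For the lower bound, the 3 vertices {0, 1, 3} are pairwise adjacent, and any tree decomposition puts a clique entirely inside one bag — forcing width ≥ 2. Combining the bounds, tw(G) = 2.

Treewidth 2.
One such decomposition:
Bags: B1 = {0, 1, 3}  B2 = {1, 2, 3}
Tree: B1–B2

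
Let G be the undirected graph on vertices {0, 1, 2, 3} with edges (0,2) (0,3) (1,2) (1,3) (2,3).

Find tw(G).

2

A width-2 tree decomposition is:
Bags: B1 = {1, 2, 3}  B2 = {0, 2, 3}
Tree: B1–B2
Each bag holds 3 vertices, so the decomposition has width 2, which upper-bounds the treewidth. On the other hand G contains the 3-clique {0, 2, 3}. A clique must lie in a single bag of any decomposition, so no decomposition can have width below 2. Therefore the treewidth is 2.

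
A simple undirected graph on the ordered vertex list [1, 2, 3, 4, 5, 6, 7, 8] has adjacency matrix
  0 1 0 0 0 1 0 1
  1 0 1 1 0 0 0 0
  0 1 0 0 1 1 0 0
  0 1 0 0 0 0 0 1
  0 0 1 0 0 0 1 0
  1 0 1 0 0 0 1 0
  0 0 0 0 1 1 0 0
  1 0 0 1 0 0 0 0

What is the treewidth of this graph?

2

A width-2 tree decomposition is:
Bags: B1 = {1, 4, 8}  B2 = {1, 2, 4}  B3 = {1, 2, 6}  B4 = {2, 3, 6}  B5 = {3, 6, 7}  B6 = {3, 5, 7}
Tree: B1–B2, B2–B3, B3–B4, B4–B5, B5–B6
Each bag holds 3 vertices, so the decomposition has width 2, which upper-bounds the treewidth. For the lower bound, G contains the cycle 8–4–2–1–8, so G is not a forest; only forests have treewidth ≤ 1, hence tw(G) ≥ 2. The upper and lower bounds meet at 2, so that is the treewidth.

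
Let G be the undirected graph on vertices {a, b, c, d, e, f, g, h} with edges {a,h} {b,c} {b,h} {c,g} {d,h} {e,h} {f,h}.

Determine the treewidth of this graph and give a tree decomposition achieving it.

Treewidth 1.
One optimal decomposition is:
Bags: B1 = {b, h}  B2 = {f, h}  B3 = {b, c}  B4 = {e, h}  B5 = {c, g}  B6 = {d, h}  B7 = {a, h}
Tree: B1–B2, B1–B3, B2–B4, B3–B5, B2–B6, B1–B7

The largest bag has 2 vertices, giving width 1; this decomposition certifies tw(G) ≤ 1. G has an edge, so its treewidth is at least 1. The upper and lower bounds meet at 1, so that is the treewidth.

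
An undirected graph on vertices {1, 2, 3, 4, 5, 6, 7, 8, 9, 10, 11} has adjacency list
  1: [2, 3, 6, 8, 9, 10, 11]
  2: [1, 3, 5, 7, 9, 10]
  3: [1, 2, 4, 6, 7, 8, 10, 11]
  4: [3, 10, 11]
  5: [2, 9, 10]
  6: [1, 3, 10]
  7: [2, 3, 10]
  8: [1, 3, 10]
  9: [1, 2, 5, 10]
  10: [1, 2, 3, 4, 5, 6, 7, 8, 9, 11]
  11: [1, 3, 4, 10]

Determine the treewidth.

3

A width-3 tree decomposition is:
Bags: B1 = {1, 2, 3, 10}  B2 = {1, 3, 10, 11}  B3 = {3, 4, 10, 11}  B4 = {1, 2, 9, 10}  B5 = {1, 3, 8, 10}  B6 = {1, 3, 6, 10}  B7 = {2, 5, 9, 10}  B8 = {2, 3, 7, 10}
Tree: B1–B2, B2–B3, B1–B4, B1–B5, B1–B6, B4–B7, B1–B8
Each bag holds 4 vertices, so the decomposition has width 3, which upper-bounds the treewidth. On the other hand G contains the 4-clique {1, 2, 9, 10}. A clique must lie in a single bag of any decomposition, so no decomposition can have width below 3. Combining the bounds, tw(G) = 3.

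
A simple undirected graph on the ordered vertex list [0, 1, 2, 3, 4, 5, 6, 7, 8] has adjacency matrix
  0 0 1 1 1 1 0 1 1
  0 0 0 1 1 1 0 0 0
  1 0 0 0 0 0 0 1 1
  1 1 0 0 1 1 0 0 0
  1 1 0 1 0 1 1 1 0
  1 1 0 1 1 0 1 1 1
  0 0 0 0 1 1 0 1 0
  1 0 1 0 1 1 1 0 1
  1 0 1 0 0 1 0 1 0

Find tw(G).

3

A width-3 tree decomposition is:
Bags: B1 = {0, 3, 4, 5}  B2 = {0, 4, 5, 7}  B3 = {1, 3, 4, 5}  B4 = {0, 5, 7, 8}  B5 = {4, 5, 6, 7}  B6 = {0, 2, 7, 8}
Tree: B1–B2, B1–B3, B2–B4, B2–B5, B4–B6
Every bag has size at most 4, so the width is 4 − 1 = 3 and tw(G) ≤ 3. Conversely, {0, 2, 7, 8} is a clique of size 4, and the vertices of any clique must share a bag in every tree decomposition; so some bag has ≥ 4 vertices and tw(G) ≥ 3. Therefore the treewidth is 3.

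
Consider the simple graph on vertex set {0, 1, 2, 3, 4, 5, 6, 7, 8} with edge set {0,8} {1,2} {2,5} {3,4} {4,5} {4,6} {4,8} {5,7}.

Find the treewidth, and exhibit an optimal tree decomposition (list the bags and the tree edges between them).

Each bag holds 2 vertices, so the decomposition has width 1, which upper-bounds the treewidth. G has an edge, so its treewidth is at least 1. Therefore the treewidth is 1.

Treewidth 1.
One optimal decomposition is:
Bags: B1 = {4, 8}  B2 = {4, 5}  B3 = {4, 6}  B4 = {3, 4}  B5 = {2, 5}  B6 = {1, 2}  B7 = {0, 8}  B8 = {5, 7}
Tree: B1–B2, B1–B3, B1–B4, B2–B5, B5–B6, B1–B7, B2–B8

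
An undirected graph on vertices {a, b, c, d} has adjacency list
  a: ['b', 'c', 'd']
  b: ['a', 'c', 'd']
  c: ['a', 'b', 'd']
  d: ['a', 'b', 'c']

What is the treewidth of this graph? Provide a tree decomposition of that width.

With just one bag of size 4, the width is 4 − 1 = 3, so tw(G) ≤ 3. For the lower bound, the 4 vertices {a, b, c, d} are pairwise adjacent, and any tree decomposition puts a clique entirely inside one bag — forcing width ≥ 3. Combining the bounds, tw(G) = 3.

Treewidth 3.
One such decomposition:
Bags: B1 = {a, b, c, d}
Tree: (single bag)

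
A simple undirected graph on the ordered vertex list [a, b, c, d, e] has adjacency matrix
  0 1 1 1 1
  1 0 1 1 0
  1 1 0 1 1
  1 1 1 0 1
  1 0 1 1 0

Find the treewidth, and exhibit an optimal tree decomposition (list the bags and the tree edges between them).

Every bag has size at most 4, so the width is 4 − 1 = 3 and tw(G) ≤ 3. On the other hand G contains the 4-clique {a, c, d, e}. A clique must lie in a single bag of any decomposition, so no decomposition can have width below 3. Therefore the treewidth is 3.

Treewidth 3.
Bags: B1 = {a, b, c, d}  B2 = {a, c, d, e}
Tree: B1–B2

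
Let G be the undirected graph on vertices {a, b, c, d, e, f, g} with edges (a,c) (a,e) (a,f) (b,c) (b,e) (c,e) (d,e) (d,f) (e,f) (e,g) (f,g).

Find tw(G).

2

A width-2 tree decomposition is:
Bags: B1 = {a, e, f}  B2 = {d, e, f}  B3 = {a, c, e}  B4 = {e, f, g}  B5 = {b, c, e}
Tree: B1–B2, B1–B3, B1–B4, B3–B5
The largest bag has 3 vertices, giving width 2; this decomposition certifies tw(G) ≤ 2. On the other hand G contains the 3-clique {a, c, e}. A clique must lie in a single bag of any decomposition, so no decomposition can have width below 2. The upper and lower bounds meet at 2, so that is the treewidth.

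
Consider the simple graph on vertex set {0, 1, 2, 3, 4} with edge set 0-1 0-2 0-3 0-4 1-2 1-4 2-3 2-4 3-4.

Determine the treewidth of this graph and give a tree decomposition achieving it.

Treewidth 3.
One such decomposition:
Bags: B1 = {0, 2, 3, 4}  B2 = {0, 1, 2, 4}
Tree: B1–B2

The largest bag has 4 vertices, giving width 3; this decomposition certifies tw(G) ≤ 3. For the lower bound, the 4 vertices {0, 1, 2, 4} are pairwise adjacent, and any tree decomposition puts a clique entirely inside one bag — forcing width ≥ 3. Hence tw(G) = 3 exactly.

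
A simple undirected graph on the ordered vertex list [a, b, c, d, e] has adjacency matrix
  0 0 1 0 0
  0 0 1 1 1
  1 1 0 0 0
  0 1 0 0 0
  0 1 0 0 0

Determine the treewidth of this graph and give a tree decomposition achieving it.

Every bag has size at most 2, so the width is 2 − 1 = 1 and tw(G) ≤ 1. G has an edge, so its treewidth is at least 1. Hence tw(G) = 1 exactly.

Treewidth 1.
Bags: B1 = {a, c}  B2 = {b, c}  B3 = {b, d}  B4 = {b, e}
Tree: B1–B2, B2–B3, B3–B4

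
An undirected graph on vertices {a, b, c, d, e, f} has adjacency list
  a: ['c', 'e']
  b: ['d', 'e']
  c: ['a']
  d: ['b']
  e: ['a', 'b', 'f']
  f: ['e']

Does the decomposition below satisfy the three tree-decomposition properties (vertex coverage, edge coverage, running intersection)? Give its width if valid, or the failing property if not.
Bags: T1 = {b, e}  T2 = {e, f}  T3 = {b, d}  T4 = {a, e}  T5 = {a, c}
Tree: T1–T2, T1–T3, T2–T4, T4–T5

Every vertex of G appears in some bag (union = {a, b, c, d, e, f}); every edge is covered by a bag; and for each vertex v the set of bags containing v is connected in the bag tree. The decomposition is therefore valid. The largest bag has 2 vertices, so the width is 1.

Yes; width 1.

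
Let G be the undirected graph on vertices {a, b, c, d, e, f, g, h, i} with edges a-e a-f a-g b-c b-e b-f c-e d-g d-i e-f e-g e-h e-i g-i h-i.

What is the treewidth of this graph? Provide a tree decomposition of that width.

The largest bag has 3 vertices, giving width 2; this decomposition certifies tw(G) ≤ 2. On the other hand G contains the 3-clique {d, g, i}. A clique must lie in a single bag of any decomposition, so no decomposition can have width below 2. The upper and lower bounds meet at 2, so that is the treewidth.

Treewidth 2.
One such decomposition:
Bags: B1 = {a, e, f}  B2 = {a, e, g}  B3 = {e, g, i}  B4 = {e, h, i}  B5 = {d, g, i}  B6 = {b, e, f}  B7 = {b, c, e}
Tree: B1–B2, B2–B3, B3–B4, B3–B5, B1–B6, B6–B7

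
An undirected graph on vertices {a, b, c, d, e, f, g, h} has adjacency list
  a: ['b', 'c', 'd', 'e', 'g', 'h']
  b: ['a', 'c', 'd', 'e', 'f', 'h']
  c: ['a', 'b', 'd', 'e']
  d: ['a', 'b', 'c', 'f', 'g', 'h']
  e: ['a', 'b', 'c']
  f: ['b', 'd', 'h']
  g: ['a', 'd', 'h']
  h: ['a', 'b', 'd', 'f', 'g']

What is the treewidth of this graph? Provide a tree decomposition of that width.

Treewidth 3.
One such decomposition:
Bags: B1 = {a, b, c, e}  B2 = {a, b, c, d}  B3 = {a, b, d, h}  B4 = {b, d, f, h}  B5 = {a, d, g, h}
Tree: B1–B2, B2–B3, B3–B4, B3–B5

The largest bag has 4 vertices, giving width 3; this decomposition certifies tw(G) ≤ 3. On the other hand G contains the 4-clique {a, d, g, h}. A clique must lie in a single bag of any decomposition, so no decomposition can have width below 3. The upper and lower bounds meet at 3, so that is the treewidth.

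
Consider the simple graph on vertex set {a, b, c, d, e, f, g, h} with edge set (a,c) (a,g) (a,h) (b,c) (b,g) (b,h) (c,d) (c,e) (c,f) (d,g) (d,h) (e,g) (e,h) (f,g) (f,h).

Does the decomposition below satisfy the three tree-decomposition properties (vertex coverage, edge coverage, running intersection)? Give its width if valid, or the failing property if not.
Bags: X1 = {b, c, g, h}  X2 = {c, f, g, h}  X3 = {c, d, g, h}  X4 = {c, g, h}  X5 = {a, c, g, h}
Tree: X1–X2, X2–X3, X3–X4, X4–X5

No — vertex e appears in no bag.

A tree decomposition must satisfy three properties: every vertex lies in some bag; for every edge, both endpoints lie together in some bag; and for every vertex, the bags containing it form a connected subtree. Here vertex e appears in no bag, so the decomposition is invalid.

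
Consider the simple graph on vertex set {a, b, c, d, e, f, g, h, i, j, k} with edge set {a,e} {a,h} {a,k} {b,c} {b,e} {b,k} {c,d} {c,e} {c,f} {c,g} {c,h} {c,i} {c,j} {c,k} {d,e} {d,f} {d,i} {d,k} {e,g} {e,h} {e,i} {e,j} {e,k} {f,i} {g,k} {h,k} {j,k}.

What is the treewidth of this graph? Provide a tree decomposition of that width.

The largest bag has 4 vertices, giving width 3; this decomposition certifies tw(G) ≤ 3. Conversely, {c, d, e, k} is a clique of size 4, and the vertices of any clique must share a bag in every tree decomposition; so some bag has ≥ 4 vertices and tw(G) ≥ 3. The upper and lower bounds meet at 3, so that is the treewidth.

Treewidth 3.
Bags: B1 = {c, e, j, k}  B2 = {c, e, h, k}  B3 = {a, e, h, k}  B4 = {c, e, g, k}  B5 = {b, c, e, k}  B6 = {c, d, e, k}  B7 = {c, d, e, i}  B8 = {c, d, f, i}
Tree: B1–B2, B2–B3, B2–B4, B2–B5, B4–B6, B6–B7, B7–B8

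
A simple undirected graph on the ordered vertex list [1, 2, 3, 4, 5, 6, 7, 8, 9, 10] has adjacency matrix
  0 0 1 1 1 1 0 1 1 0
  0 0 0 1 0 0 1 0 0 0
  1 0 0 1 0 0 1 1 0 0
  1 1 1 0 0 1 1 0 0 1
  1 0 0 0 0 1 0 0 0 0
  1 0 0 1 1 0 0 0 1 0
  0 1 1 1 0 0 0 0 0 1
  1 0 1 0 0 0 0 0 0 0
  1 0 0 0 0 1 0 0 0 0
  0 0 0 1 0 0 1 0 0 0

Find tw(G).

A width-2 tree decomposition is:
Bags: B1 = {1, 3, 8}  B2 = {1, 3, 4}  B3 = {3, 4, 7}  B4 = {1, 4, 6}  B5 = {1, 6, 9}  B6 = {4, 7, 10}  B7 = {1, 5, 6}  B8 = {2, 4, 7}
Tree: B1–B2, B2–B3, B2–B4, B4–B5, B3–B6, B5–B7, B3–B8
Each bag holds 3 vertices, so the decomposition has width 2, which upper-bounds the treewidth. For the lower bound, the 3 vertices {1, 3, 8} are pairwise adjacent, and any tree decomposition puts a clique entirely inside one bag — forcing width ≥ 2. The upper and lower bounds meet at 2, so that is the treewidth.

2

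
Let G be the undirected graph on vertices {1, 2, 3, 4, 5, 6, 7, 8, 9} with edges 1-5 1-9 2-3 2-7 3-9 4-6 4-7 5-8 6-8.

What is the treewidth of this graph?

2

A width-2 tree decomposition is:
Bags: B1 = {1, 5, 8}  B2 = {1, 8, 9}  B3 = {3, 8, 9}  B4 = {2, 3, 8}  B5 = {2, 7, 8}  B6 = {4, 7, 8}  B7 = {4, 6, 8}
Tree: B1–B2, B2–B3, B3–B4, B4–B5, B5–B6, B6–B7
Each bag holds 3 vertices, so the decomposition has width 2, which upper-bounds the treewidth. For the lower bound, G contains the cycle 8–5–1–9–3–2–7–4–6–8, so G is not a forest; only forests have treewidth ≤ 1, hence tw(G) ≥ 2. Therefore the treewidth is 2.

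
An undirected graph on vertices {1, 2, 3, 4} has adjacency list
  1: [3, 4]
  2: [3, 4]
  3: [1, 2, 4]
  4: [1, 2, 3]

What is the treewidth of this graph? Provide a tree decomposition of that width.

Treewidth 2.
One such decomposition:
Bags: B1 = {1, 3, 4}  B2 = {2, 3, 4}
Tree: B1–B2

The largest bag has 3 vertices, giving width 2; this decomposition certifies tw(G) ≤ 2. For the lower bound, the 3 vertices {1, 3, 4} are pairwise adjacent, and any tree decomposition puts a clique entirely inside one bag — forcing width ≥ 2. The upper and lower bounds meet at 2, so that is the treewidth.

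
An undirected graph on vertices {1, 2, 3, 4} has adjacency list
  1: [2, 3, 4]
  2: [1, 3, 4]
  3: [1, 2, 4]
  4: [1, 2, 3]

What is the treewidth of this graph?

A width-3 tree decomposition is:
Bags: B1 = {1, 2, 3, 4}
Tree: (single bag)
A single bag containing all 4 vertices is trivially a valid decomposition of width 3. For the lower bound, the 4 vertices {1, 2, 3, 4} are pairwise adjacent, and any tree decomposition puts a clique entirely inside one bag — forcing width ≥ 3. Combining the bounds, tw(G) = 3.

3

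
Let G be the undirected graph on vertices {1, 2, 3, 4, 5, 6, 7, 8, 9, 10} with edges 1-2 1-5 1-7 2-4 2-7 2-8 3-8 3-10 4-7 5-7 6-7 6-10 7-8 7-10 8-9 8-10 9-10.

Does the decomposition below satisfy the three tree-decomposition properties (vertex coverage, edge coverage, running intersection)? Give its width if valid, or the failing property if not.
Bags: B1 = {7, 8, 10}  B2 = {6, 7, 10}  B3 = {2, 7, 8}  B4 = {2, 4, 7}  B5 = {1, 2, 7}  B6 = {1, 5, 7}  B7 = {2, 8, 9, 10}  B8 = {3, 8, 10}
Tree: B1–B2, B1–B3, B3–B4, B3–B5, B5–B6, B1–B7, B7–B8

A tree decomposition must satisfy three properties: every vertex lies in some bag; for every edge, both endpoints lie together in some bag; and for every vertex, the bags containing it form a connected subtree. Here bags containing vertex 2 are not connected in the tree, so the decomposition is invalid.

No — bags containing vertex 2 are not connected in the tree.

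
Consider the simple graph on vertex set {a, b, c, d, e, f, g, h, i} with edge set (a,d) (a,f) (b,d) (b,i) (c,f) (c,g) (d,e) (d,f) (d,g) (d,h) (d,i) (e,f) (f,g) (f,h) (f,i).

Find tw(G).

A width-2 tree decomposition is:
Bags: B1 = {d, f, i}  B2 = {d, e, f}  B3 = {d, f, h}  B4 = {b, d, i}  B5 = {d, f, g}  B6 = {a, d, f}  B7 = {c, f, g}
Tree: B1–B2, B2–B3, B1–B4, B3–B5, B5–B6, B5–B7
Each bag holds 3 vertices, so the decomposition has width 2, which upper-bounds the treewidth. Conversely, {d, f, g} is a clique of size 3, and the vertices of any clique must share a bag in every tree decomposition; so some bag has ≥ 3 vertices and tw(G) ≥ 2. Therefore the treewidth is 2.

2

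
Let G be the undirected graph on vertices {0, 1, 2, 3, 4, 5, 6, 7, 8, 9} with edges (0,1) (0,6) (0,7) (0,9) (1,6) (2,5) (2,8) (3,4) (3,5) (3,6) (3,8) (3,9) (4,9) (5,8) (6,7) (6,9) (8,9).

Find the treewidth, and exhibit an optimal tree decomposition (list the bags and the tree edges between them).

Every bag has size at most 3, so the width is 3 − 1 = 2 and tw(G) ≤ 2. For the lower bound, the 3 vertices {0, 6, 9} are pairwise adjacent, and any tree decomposition puts a clique entirely inside one bag — forcing width ≥ 2. Hence tw(G) = 2 exactly.

Treewidth 2.
One such decomposition:
Bags: B1 = {3, 8, 9}  B2 = {3, 5, 8}  B3 = {3, 6, 9}  B4 = {3, 4, 9}  B5 = {0, 6, 9}  B6 = {2, 5, 8}  B7 = {0, 1, 6}  B8 = {0, 6, 7}
Tree: B1–B2, B1–B3, B3–B4, B3–B5, B2–B6, B5–B7, B7–B8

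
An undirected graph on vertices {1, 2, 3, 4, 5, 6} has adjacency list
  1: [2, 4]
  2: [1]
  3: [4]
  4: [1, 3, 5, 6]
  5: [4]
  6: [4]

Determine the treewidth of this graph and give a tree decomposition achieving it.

Each bag holds 2 vertices, so the decomposition has width 1, which upper-bounds the treewidth. Since G has at least one edge (e.g. 4–1), it is not an edgeless graph, so tw(G) ≥ 1. Combining the bounds, tw(G) = 1.

Treewidth 1.
Bags: B1 = {1, 4}  B2 = {4, 6}  B3 = {3, 4}  B4 = {1, 2}  B5 = {4, 5}
Tree: B1–B2, B2–B3, B1–B4, B2–B5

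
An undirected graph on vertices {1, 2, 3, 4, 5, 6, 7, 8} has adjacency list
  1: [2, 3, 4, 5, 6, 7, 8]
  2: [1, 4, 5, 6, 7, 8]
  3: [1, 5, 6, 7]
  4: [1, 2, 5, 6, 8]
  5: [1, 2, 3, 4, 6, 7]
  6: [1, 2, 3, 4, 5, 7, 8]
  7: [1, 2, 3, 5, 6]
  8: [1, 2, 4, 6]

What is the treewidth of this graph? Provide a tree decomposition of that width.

Treewidth 4.
One optimal decomposition is:
Bags: B1 = {1, 2, 5, 6, 7}  B2 = {1, 2, 4, 5, 6}  B3 = {1, 3, 5, 6, 7}  B4 = {1, 2, 4, 6, 8}
Tree: B1–B2, B1–B3, B2–B4

Every bag has size at most 5, so the width is 5 − 1 = 4 and tw(G) ≤ 4. On the other hand G contains the 5-clique {1, 2, 4, 6, 8}. A clique must lie in a single bag of any decomposition, so no decomposition can have width below 4. Hence tw(G) = 4 exactly.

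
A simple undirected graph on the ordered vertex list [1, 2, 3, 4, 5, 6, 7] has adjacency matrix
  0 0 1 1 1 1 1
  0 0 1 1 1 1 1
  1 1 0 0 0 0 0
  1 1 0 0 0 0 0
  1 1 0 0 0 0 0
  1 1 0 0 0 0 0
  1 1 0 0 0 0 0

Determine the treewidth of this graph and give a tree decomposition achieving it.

Treewidth 2.
One optimal decomposition is:
Bags: B1 = {1, 2, 6}  B2 = {1, 2, 7}  B3 = {1, 2, 4}  B4 = {1, 2, 5}  B5 = {1, 2, 3}
Tree: B1–B2, B2–B3, B3–B4, B4–B5

The largest bag has 3 vertices, giving width 2; this decomposition certifies tw(G) ≤ 2. The edges 2–6–1–7–2 form a cycle, so G is not a tree and its treewidth is at least 2. Therefore the treewidth is 2.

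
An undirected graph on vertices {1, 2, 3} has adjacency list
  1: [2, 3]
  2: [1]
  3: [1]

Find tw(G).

A width-1 tree decomposition is:
Bags: B1 = {1, 2}  B2 = {1, 3}
Tree: B1–B2
Each bag holds 2 vertices, so the decomposition has width 1, which upper-bounds the treewidth. Any graph with an edge has treewidth ≥ 1, and G has the edge 1–2. The upper and lower bounds meet at 1, so that is the treewidth.

1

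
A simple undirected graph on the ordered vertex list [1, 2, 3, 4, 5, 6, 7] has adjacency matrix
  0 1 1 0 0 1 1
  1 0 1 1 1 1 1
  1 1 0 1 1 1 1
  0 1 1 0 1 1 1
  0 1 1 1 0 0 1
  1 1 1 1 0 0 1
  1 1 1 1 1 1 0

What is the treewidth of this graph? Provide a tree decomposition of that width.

Each bag holds 5 vertices, so the decomposition has width 4, which upper-bounds the treewidth. For the lower bound, the 5 vertices {1, 2, 3, 6, 7} are pairwise adjacent, and any tree decomposition puts a clique entirely inside one bag — forcing width ≥ 4. The upper and lower bounds meet at 4, so that is the treewidth.

Treewidth 4.
One optimal decomposition is:
Bags: B1 = {2, 3, 4, 6, 7}  B2 = {2, 3, 4, 5, 7}  B3 = {1, 2, 3, 6, 7}
Tree: B1–B2, B1–B3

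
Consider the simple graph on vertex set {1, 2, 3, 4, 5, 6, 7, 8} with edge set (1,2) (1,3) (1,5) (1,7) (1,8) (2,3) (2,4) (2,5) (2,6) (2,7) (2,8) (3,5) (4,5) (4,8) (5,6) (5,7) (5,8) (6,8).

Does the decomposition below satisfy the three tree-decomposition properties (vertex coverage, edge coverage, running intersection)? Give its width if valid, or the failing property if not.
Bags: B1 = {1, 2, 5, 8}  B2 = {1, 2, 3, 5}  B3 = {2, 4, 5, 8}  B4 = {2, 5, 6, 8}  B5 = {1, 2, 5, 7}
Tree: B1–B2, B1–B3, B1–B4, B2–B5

Yes; width 3.

Checking the three conditions: (i) the bags cover all of {1, 2, 3, 4, 5, 6, 7, 8}; (ii) for each edge, some bag contains both endpoints; (iii) the bags containing any fixed vertex form a subtree. All hold, so the decomposition is valid with width 4 − 1 = 3.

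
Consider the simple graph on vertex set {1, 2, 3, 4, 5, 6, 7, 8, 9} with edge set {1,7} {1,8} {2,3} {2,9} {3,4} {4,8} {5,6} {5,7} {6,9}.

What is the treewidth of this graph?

2

A width-2 tree decomposition is:
Bags: B1 = {1, 5, 7}  B2 = {1, 5, 6}  B3 = {1, 6, 9}  B4 = {1, 2, 9}  B5 = {1, 2, 3}  B6 = {1, 3, 4}  B7 = {1, 4, 8}
Tree: B1–B2, B2–B3, B3–B4, B4–B5, B5–B6, B6–B7
The largest bag has 3 vertices, giving width 2; this decomposition certifies tw(G) ≤ 2. For the lower bound, G contains the cycle 1–7–5–6–9–2–3–4–8–1, so G is not a forest; only forests have treewidth ≤ 1, hence tw(G) ≥ 2. Hence tw(G) = 2 exactly.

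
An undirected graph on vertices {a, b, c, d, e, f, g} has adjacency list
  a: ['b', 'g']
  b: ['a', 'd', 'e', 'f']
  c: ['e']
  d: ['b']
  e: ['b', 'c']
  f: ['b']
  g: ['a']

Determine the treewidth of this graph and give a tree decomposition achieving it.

Treewidth 1.
One optimal decomposition is:
Bags: B1 = {b, e}  B2 = {c, e}  B3 = {b, d}  B4 = {b, f}  B5 = {a, b}  B6 = {a, g}
Tree: B1–B2, B1–B3, B3–B4, B1–B5, B5–B6

Every bag has size at most 2, so the width is 2 − 1 = 1 and tw(G) ≤ 1. G has an edge, so its treewidth is at least 1. The upper and lower bounds meet at 1, so that is the treewidth.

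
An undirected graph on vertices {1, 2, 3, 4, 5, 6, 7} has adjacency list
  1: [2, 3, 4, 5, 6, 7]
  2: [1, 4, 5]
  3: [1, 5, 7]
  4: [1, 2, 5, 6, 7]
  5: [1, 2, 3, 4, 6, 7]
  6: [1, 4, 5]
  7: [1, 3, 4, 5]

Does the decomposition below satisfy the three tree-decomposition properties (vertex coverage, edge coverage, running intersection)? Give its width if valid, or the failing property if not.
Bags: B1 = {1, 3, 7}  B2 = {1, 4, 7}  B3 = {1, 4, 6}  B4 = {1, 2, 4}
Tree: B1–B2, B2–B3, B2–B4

A tree decomposition must satisfy three properties: every vertex lies in some bag; for every edge, both endpoints lie together in some bag; and for every vertex, the bags containing it form a connected subtree. Here vertex 5 appears in no bag, so the decomposition is invalid.

No — vertex 5 appears in no bag.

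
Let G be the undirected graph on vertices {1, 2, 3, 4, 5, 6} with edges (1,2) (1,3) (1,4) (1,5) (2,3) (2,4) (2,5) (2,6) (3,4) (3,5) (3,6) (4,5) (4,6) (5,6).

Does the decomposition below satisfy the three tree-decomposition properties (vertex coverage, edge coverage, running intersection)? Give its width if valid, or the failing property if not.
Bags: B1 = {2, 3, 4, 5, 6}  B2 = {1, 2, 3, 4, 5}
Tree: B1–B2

Checking the three conditions: (i) the bags cover all of {1, 2, 3, 4, 5, 6}; (ii) for each edge, some bag contains both endpoints; (iii) the bags containing any fixed vertex form a subtree. All hold, so the decomposition is valid with width 5 − 1 = 4.

Yes; width 4.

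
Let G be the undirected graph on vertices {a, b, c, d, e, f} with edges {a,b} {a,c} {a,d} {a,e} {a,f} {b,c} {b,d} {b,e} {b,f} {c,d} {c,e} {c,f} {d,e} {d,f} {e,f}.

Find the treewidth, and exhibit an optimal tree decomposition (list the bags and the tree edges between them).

Treewidth 5.
One such decomposition:
Bags: B1 = {a, b, c, d, e, f}
Tree: (single bag)

A single bag containing all 6 vertices is trivially a valid decomposition of width 5. For the lower bound, the 6 vertices {a, b, c, d, e, f} are pairwise adjacent, and any tree decomposition puts a clique entirely inside one bag — forcing width ≥ 5. Hence tw(G) = 5 exactly.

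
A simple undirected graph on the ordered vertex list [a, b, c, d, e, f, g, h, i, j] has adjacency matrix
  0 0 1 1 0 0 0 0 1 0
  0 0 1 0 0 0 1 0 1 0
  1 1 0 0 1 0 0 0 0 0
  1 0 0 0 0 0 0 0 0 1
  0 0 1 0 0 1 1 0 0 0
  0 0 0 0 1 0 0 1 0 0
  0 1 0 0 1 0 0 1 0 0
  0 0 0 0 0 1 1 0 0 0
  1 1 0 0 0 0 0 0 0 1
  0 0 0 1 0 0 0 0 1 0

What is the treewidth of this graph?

A width-2 tree decomposition is:
Bags: B1 = {a, d, j}  B2 = {a, i, j}  B3 = {a, c, i}  B4 = {b, c, i}  B5 = {b, c, e}  B6 = {b, e, g}  B7 = {e, f, g}  B8 = {f, g, h}
Tree: B1–B2, B2–B3, B3–B4, B4–B5, B5–B6, B6–B7, B7–B8
The largest bag has 3 vertices, giving width 2; this decomposition certifies tw(G) ≤ 2. The edges d–j–i–a–d form a cycle, so G is not a tree and its treewidth is at least 2. Therefore the treewidth is 2.

2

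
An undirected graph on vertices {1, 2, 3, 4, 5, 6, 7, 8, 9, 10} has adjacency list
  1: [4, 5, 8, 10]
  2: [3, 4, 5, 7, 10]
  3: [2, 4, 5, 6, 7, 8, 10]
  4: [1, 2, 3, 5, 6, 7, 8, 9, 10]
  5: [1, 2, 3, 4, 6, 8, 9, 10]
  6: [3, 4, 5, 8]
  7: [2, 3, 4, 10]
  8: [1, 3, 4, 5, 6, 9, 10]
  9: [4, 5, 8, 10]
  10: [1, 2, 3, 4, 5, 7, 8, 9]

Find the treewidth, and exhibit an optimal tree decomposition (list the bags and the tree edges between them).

Each bag holds 5 vertices, so the decomposition has width 4, which upper-bounds the treewidth. For the lower bound, the 5 vertices {1, 4, 5, 8, 10} are pairwise adjacent, and any tree decomposition puts a clique entirely inside one bag — forcing width ≥ 4. Hence tw(G) = 4 exactly.

Treewidth 4.
Bags: B1 = {3, 4, 5, 8, 10}  B2 = {4, 5, 8, 9, 10}  B3 = {2, 3, 4, 5, 10}  B4 = {3, 4, 5, 6, 8}  B5 = {1, 4, 5, 8, 10}  B6 = {2, 3, 4, 7, 10}
Tree: B1–B2, B1–B3, B1–B4, B1–B5, B3–B6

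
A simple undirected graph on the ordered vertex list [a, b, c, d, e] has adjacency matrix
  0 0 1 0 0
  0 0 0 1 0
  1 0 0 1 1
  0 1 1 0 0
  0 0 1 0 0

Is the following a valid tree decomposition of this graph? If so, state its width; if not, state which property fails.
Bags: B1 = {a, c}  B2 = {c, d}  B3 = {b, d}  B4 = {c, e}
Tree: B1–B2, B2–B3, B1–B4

Checking the three conditions: (i) the bags cover all of {a, b, c, d, e}; (ii) for each edge, some bag contains both endpoints; (iii) the bags containing any fixed vertex form a subtree. All hold, so the decomposition is valid with width 2 − 1 = 1.

Yes; width 1.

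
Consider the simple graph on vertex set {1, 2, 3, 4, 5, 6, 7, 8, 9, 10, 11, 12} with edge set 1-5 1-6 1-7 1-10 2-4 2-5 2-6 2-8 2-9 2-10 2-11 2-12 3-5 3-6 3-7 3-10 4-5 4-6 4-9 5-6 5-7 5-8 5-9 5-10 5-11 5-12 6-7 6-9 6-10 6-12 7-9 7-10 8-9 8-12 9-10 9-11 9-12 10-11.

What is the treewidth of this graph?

A width-4 tree decomposition is:
Bags: B1 = {3, 5, 6, 7, 10}  B2 = {1, 5, 6, 7, 10}  B3 = {5, 6, 7, 9, 10}  B4 = {2, 5, 6, 9, 10}  B5 = {2, 5, 6, 9, 12}  B6 = {2, 5, 9, 10, 11}  B7 = {2, 4, 5, 6, 9}  B8 = {2, 5, 8, 9, 12}
Tree: B1–B2, B2–B3, B3–B4, B4–B5, B4–B6, B4–B7, B5–B8
The largest bag has 5 vertices, giving width 4; this decomposition certifies tw(G) ≤ 4. For the lower bound, the 5 vertices {2, 5, 8, 9, 12} are pairwise adjacent, and any tree decomposition puts a clique entirely inside one bag — forcing width ≥ 4. The upper and lower bounds meet at 4, so that is the treewidth.

4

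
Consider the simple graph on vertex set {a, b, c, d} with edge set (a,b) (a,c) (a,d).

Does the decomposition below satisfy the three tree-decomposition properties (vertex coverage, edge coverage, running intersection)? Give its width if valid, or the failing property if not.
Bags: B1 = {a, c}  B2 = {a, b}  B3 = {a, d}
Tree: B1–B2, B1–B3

Checking the three conditions: (i) the bags cover all of {a, b, c, d}; (ii) for each edge, some bag contains both endpoints; (iii) the bags containing any fixed vertex form a subtree. All hold, so the decomposition is valid with width 2 − 1 = 1.

Yes; width 1.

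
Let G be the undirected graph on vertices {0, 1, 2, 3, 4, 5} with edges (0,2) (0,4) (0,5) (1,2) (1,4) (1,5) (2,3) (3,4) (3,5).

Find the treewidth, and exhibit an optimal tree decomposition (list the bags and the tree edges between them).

Treewidth 3.
Bags: B1 = {2, 3, 4, 5}  B2 = {1, 2, 4, 5}  B3 = {0, 2, 4, 5}
Tree: B1–B2, B2–B3

The largest bag has 4 vertices, giving width 3; this decomposition certifies tw(G) ≤ 3. For the lower bound: the 4 vertex sets {2,3}, {1,5}, {4}, {0} are disjoint, each induces a connected subgraph, and every pair is joined by at least one edge of G. Contracting each set to a single vertex therefore yields K_{4} as a minor, and since treewidth is minor-monotone, tw(G) ≥ tw(K_{4}) = 3. Therefore the treewidth is 3.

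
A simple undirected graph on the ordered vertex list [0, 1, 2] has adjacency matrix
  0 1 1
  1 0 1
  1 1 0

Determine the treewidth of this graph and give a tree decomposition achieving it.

A single bag containing all 3 vertices is trivially a valid decomposition of width 2. Conversely, {0, 1, 2} is a clique of size 3, and the vertices of any clique must share a bag in every tree decomposition; so some bag has ≥ 3 vertices and tw(G) ≥ 2. Hence tw(G) = 2 exactly.

Treewidth 2.
One optimal decomposition is:
Bags: B1 = {0, 1, 2}
Tree: (single bag)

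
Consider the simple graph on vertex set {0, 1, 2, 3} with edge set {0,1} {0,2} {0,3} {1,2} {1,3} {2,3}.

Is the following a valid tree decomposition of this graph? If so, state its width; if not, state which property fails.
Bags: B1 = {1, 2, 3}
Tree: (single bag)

No — vertex 0 appears in no bag.

A tree decomposition must satisfy three properties: every vertex lies in some bag; for every edge, both endpoints lie together in some bag; and for every vertex, the bags containing it form a connected subtree. Here vertex 0 appears in no bag, so the decomposition is invalid.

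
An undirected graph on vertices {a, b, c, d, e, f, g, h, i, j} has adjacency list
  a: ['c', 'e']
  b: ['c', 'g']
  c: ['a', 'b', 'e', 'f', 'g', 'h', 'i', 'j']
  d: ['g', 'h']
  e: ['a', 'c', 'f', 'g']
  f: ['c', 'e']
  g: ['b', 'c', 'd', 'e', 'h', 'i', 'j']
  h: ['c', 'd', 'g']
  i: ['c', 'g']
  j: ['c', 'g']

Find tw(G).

A width-2 tree decomposition is:
Bags: B1 = {d, g, h}  B2 = {c, g, h}  B3 = {c, e, g}  B4 = {b, c, g}  B5 = {c, g, j}  B6 = {a, c, e}  B7 = {c, e, f}  B8 = {c, g, i}
Tree: B1–B2, B2–B3, B2–B4, B4–B5, B3–B6, B3–B7, B5–B8
The largest bag has 3 vertices, giving width 2; this decomposition certifies tw(G) ≤ 2. For the lower bound, the 3 vertices {d, g, h} are pairwise adjacent, and any tree decomposition puts a clique entirely inside one bag — forcing width ≥ 2. Combining the bounds, tw(G) = 2.

2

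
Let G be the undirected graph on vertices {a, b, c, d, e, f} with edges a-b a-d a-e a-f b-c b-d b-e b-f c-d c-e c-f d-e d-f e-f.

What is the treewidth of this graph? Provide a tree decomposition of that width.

Treewidth 4.
Bags: B1 = {b, c, d, e, f}  B2 = {a, b, d, e, f}
Tree: B1–B2

The largest bag has 5 vertices, giving width 4; this decomposition certifies tw(G) ≤ 4. On the other hand G contains the 5-clique {b, c, d, e, f}. A clique must lie in a single bag of any decomposition, so no decomposition can have width below 4. Hence tw(G) = 4 exactly.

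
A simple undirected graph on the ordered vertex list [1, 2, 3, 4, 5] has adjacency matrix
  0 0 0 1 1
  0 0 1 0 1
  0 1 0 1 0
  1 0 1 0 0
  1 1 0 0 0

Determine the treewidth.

A width-2 tree decomposition is:
Bags: B1 = {1, 4, 5}  B2 = {2, 4, 5}  B3 = {2, 3, 4}
Tree: B1–B2, B2–B3
The largest bag has 3 vertices, giving width 2; this decomposition certifies tw(G) ≤ 2. For the lower bound, G contains the cycle 4–1–5–2–3–4, so G is not a forest; only forests have treewidth ≤ 1, hence tw(G) ≥ 2. The upper and lower bounds meet at 2, so that is the treewidth.

2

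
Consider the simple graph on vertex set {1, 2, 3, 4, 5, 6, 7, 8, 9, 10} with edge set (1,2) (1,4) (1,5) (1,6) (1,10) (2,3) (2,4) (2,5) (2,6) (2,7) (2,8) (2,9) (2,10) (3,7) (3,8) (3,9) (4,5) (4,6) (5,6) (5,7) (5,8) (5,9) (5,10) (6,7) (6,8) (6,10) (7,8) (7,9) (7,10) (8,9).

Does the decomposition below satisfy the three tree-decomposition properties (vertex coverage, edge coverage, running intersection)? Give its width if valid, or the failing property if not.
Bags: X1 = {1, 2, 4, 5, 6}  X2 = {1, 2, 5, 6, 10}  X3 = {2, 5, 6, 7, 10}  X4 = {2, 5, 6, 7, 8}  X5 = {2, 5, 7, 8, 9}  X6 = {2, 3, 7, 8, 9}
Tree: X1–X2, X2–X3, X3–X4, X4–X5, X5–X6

Yes; width 4.

Checking the three conditions: (i) the bags cover all of {1, 2, 3, 4, 5, 6, 7, 8, 9, 10}; (ii) for each edge, some bag contains both endpoints; (iii) the bags containing any fixed vertex form a subtree. All hold, so the decomposition is valid with width 5 − 1 = 4.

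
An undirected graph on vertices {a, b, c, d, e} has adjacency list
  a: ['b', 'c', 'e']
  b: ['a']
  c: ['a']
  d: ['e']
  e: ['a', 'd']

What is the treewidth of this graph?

1

A width-1 tree decomposition is:
Bags: B1 = {a, e}  B2 = {a, c}  B3 = {a, b}  B4 = {d, e}
Tree: B1–B2, B1–B3, B1–B4
The largest bag has 2 vertices, giving width 1; this decomposition certifies tw(G) ≤ 1. Since G has at least one edge (e.g. e–a), it is not an edgeless graph, so tw(G) ≥ 1. The upper and lower bounds meet at 1, so that is the treewidth.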